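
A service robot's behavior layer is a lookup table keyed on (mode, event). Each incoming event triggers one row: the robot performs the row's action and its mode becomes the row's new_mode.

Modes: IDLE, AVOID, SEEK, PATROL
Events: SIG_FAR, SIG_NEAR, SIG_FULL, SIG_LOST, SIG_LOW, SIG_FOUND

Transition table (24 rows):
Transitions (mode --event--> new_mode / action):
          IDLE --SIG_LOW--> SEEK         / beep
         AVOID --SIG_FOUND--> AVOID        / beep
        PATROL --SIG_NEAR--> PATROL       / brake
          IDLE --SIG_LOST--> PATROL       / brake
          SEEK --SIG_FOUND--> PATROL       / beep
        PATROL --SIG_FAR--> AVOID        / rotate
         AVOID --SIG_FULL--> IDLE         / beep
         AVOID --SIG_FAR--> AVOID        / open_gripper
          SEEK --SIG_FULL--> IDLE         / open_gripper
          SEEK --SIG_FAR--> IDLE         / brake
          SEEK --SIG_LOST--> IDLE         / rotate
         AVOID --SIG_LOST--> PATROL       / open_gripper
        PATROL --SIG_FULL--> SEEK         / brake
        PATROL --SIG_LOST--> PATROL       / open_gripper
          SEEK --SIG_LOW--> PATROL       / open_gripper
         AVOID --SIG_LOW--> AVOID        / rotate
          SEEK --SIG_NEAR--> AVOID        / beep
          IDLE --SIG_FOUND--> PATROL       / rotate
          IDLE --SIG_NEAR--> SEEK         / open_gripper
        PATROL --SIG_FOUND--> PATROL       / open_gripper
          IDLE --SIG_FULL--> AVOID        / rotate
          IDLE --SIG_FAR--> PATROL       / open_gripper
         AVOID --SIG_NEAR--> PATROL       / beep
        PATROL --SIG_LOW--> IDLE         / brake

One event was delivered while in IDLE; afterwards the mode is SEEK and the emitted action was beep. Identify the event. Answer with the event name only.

SIG_LOW

try SIG_FAR: (IDLE, SIG_FAR) → (PATROL, open_gripper)
try SIG_NEAR: (IDLE, SIG_NEAR) → (SEEK, open_gripper)
try SIG_FULL: (IDLE, SIG_FULL) → (AVOID, rotate)
try SIG_LOST: (IDLE, SIG_LOST) → (PATROL, brake)
try SIG_LOW: (IDLE, SIG_LOW) → (SEEK, beep)  ← matches
try SIG_FOUND: (IDLE, SIG_FOUND) → (PATROL, rotate)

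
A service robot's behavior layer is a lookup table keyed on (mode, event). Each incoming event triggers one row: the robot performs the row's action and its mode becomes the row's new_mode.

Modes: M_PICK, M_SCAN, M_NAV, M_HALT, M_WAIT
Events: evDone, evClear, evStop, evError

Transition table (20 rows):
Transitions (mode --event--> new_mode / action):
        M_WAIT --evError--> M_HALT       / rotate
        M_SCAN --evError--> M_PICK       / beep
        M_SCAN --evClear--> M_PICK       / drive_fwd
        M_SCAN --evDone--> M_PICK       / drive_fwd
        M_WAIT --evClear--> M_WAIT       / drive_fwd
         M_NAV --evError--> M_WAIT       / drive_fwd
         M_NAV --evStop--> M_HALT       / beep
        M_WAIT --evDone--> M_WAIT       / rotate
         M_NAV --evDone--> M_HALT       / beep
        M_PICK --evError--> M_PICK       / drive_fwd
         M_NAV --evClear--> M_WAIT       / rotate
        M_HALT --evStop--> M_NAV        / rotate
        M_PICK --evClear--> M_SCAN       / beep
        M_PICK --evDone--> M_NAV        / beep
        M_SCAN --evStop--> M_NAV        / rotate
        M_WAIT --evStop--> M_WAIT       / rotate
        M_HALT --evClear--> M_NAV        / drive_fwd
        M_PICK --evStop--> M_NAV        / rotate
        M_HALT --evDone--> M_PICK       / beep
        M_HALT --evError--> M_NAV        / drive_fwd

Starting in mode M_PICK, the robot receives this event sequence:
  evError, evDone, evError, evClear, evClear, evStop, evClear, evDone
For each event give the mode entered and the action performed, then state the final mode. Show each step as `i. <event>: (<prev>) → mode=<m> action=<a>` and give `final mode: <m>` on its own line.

final mode: M_WAIT

1. evError: (M_PICK) → mode=M_PICK action=drive_fwd
2. evDone: (M_PICK) → mode=M_NAV action=beep
3. evError: (M_NAV) → mode=M_WAIT action=drive_fwd
4. evClear: (M_WAIT) → mode=M_WAIT action=drive_fwd
5. evClear: (M_WAIT) → mode=M_WAIT action=drive_fwd
6. evStop: (M_WAIT) → mode=M_WAIT action=rotate
7. evClear: (M_WAIT) → mode=M_WAIT action=drive_fwd
8. evDone: (M_WAIT) → mode=M_WAIT action=rotate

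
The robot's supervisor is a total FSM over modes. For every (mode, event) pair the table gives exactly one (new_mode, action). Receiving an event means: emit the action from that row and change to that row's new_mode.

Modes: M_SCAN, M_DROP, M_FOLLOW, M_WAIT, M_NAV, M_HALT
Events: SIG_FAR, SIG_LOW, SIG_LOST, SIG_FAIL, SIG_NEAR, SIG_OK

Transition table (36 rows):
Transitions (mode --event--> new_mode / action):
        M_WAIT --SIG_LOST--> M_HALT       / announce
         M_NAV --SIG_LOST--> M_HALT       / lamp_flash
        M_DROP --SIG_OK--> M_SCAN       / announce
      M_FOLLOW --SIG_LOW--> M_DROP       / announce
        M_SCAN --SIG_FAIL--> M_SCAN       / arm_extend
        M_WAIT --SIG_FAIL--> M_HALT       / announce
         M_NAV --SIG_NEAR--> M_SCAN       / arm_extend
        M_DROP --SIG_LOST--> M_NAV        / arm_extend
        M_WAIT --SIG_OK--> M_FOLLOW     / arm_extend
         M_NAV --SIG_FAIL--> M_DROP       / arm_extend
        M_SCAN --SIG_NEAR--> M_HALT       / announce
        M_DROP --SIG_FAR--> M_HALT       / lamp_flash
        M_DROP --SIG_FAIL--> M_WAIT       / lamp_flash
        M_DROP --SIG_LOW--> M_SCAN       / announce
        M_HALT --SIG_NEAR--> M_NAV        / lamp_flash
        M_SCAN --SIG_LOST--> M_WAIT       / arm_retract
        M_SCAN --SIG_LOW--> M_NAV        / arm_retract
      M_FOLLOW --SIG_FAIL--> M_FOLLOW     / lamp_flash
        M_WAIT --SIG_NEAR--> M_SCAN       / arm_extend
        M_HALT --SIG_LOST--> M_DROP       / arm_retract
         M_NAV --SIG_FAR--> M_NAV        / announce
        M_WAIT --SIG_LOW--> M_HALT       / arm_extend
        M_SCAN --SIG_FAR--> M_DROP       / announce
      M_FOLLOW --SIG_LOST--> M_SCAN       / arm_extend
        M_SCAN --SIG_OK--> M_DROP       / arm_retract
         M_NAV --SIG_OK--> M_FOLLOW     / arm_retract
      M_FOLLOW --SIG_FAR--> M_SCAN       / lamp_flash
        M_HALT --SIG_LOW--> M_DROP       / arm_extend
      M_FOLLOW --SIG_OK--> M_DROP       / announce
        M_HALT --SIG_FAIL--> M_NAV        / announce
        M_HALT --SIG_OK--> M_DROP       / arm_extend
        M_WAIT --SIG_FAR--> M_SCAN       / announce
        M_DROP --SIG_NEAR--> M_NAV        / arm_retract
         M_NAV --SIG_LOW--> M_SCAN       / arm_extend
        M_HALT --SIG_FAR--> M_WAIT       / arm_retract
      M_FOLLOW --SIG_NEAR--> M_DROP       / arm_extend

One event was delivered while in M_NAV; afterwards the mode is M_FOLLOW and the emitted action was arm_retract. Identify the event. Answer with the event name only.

try SIG_FAR: (M_NAV, SIG_FAR) → (M_NAV, announce)
try SIG_LOW: (M_NAV, SIG_LOW) → (M_SCAN, arm_extend)
try SIG_LOST: (M_NAV, SIG_LOST) → (M_HALT, lamp_flash)
try SIG_FAIL: (M_NAV, SIG_FAIL) → (M_DROP, arm_extend)
try SIG_NEAR: (M_NAV, SIG_NEAR) → (M_SCAN, arm_extend)
try SIG_OK: (M_NAV, SIG_OK) → (M_FOLLOW, arm_retract)  ← matches

SIG_OK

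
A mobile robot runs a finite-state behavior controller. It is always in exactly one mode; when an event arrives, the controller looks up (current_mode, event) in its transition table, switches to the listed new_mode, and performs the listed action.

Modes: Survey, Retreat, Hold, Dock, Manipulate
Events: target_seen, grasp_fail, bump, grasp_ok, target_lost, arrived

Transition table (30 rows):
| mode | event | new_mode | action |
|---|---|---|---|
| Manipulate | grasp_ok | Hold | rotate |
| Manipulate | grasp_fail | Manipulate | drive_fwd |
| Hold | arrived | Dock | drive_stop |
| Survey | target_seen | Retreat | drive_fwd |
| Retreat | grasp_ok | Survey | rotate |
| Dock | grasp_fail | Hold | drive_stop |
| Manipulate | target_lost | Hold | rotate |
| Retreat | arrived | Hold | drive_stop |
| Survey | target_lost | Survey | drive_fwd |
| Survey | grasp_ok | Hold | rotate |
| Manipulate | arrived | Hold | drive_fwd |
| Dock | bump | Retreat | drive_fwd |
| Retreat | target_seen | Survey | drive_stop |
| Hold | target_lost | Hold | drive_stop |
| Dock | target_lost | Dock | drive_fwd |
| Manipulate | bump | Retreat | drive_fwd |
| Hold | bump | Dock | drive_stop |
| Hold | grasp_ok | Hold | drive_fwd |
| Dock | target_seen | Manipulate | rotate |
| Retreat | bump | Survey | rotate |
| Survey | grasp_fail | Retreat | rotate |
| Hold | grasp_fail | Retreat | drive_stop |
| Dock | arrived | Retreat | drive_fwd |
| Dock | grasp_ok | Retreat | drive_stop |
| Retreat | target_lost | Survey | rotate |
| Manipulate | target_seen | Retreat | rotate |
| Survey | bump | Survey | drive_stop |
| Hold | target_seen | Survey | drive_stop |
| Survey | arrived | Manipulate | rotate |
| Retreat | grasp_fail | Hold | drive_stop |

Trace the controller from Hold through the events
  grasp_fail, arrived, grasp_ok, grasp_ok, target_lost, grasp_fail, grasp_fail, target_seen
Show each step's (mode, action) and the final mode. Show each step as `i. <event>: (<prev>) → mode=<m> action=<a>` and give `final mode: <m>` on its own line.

final mode: Survey

1. grasp_fail: (Hold) → mode=Retreat action=drive_stop
2. arrived: (Retreat) → mode=Hold action=drive_stop
3. grasp_ok: (Hold) → mode=Hold action=drive_fwd
4. grasp_ok: (Hold) → mode=Hold action=drive_fwd
5. target_lost: (Hold) → mode=Hold action=drive_stop
6. grasp_fail: (Hold) → mode=Retreat action=drive_stop
7. grasp_fail: (Retreat) → mode=Hold action=drive_stop
8. target_seen: (Hold) → mode=Survey action=drive_stop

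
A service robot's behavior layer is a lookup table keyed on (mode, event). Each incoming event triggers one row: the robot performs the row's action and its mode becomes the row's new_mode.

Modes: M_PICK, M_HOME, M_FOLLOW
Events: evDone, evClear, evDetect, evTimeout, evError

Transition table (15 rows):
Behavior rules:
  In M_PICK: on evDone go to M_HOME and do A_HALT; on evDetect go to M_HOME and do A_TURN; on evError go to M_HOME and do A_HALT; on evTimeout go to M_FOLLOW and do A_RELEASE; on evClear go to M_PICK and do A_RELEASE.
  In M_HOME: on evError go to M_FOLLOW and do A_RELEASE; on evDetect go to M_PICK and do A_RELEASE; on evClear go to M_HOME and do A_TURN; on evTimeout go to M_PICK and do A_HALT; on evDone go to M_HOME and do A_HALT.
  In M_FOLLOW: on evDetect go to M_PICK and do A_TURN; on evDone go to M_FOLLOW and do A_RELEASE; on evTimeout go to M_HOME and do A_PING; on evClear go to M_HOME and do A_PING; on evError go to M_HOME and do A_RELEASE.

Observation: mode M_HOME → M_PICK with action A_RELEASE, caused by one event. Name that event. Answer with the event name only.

evDetect

try evDone: (M_HOME, evDone) → (M_HOME, A_HALT)
try evClear: (M_HOME, evClear) → (M_HOME, A_TURN)
try evDetect: (M_HOME, evDetect) → (M_PICK, A_RELEASE)  ← matches
try evTimeout: (M_HOME, evTimeout) → (M_PICK, A_HALT)
try evError: (M_HOME, evError) → (M_FOLLOW, A_RELEASE)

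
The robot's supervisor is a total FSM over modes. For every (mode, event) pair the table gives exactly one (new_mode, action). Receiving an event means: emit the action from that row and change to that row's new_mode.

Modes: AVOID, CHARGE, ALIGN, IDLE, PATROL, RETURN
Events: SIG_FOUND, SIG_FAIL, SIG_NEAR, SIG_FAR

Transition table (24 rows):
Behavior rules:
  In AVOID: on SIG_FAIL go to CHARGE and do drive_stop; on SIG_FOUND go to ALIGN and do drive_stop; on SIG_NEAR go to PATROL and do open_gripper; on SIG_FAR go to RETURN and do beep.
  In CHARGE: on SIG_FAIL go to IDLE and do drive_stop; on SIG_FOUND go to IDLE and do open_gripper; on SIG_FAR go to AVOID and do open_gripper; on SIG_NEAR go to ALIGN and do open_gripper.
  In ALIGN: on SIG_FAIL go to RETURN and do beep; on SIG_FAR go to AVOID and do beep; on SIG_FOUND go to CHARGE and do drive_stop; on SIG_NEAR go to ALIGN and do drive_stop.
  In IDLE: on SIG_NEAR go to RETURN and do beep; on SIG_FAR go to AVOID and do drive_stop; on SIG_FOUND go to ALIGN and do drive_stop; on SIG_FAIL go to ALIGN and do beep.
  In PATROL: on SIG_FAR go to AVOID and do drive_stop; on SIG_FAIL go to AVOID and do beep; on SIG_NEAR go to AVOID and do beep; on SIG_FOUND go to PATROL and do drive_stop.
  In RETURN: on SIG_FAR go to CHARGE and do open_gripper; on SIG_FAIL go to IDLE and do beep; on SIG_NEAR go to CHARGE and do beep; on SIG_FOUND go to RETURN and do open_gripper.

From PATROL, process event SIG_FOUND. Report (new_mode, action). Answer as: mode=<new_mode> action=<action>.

current mode = PATROL; filter table to that mode:
  (PATROL, SIG_FAR) → (AVOID, drive_stop)
  (PATROL, SIG_FAIL) → (AVOID, beep)
  (PATROL, SIG_NEAR) → (AVOID, beep)
  (PATROL, SIG_FOUND) → (PATROL, drive_stop)  ← event matches
event = SIG_FOUND selects (PATROL, drive_stop)

mode=PATROL action=drive_stop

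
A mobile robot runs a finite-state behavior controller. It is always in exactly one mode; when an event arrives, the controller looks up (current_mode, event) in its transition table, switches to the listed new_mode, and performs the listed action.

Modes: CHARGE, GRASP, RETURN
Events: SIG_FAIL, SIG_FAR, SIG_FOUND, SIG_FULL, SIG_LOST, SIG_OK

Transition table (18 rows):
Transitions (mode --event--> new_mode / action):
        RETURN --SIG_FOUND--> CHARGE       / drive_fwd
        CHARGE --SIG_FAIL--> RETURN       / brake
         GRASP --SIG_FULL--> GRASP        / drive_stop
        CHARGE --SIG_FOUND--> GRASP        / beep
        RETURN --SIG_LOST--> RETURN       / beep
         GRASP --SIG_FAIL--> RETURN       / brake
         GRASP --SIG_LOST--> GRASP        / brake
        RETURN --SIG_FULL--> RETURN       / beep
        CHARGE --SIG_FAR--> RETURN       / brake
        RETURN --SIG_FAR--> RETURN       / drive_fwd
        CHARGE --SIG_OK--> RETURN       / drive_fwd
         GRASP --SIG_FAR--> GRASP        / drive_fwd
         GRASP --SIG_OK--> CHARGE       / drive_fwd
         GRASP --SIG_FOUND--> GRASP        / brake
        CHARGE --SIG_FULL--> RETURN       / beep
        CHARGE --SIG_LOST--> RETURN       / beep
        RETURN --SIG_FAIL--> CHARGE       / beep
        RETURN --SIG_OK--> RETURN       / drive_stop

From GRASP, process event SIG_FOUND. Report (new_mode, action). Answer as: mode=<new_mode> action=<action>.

mode=GRASP action=brake

current mode = GRASP; filter table to that mode:
  (GRASP, SIG_FULL) → (GRASP, drive_stop)
  (GRASP, SIG_FAIL) → (RETURN, brake)
  (GRASP, SIG_LOST) → (GRASP, brake)
  (GRASP, SIG_FAR) → (GRASP, drive_fwd)
  (GRASP, SIG_OK) → (CHARGE, drive_fwd)
  (GRASP, SIG_FOUND) → (GRASP, brake)  ← event matches
event = SIG_FOUND selects (GRASP, brake)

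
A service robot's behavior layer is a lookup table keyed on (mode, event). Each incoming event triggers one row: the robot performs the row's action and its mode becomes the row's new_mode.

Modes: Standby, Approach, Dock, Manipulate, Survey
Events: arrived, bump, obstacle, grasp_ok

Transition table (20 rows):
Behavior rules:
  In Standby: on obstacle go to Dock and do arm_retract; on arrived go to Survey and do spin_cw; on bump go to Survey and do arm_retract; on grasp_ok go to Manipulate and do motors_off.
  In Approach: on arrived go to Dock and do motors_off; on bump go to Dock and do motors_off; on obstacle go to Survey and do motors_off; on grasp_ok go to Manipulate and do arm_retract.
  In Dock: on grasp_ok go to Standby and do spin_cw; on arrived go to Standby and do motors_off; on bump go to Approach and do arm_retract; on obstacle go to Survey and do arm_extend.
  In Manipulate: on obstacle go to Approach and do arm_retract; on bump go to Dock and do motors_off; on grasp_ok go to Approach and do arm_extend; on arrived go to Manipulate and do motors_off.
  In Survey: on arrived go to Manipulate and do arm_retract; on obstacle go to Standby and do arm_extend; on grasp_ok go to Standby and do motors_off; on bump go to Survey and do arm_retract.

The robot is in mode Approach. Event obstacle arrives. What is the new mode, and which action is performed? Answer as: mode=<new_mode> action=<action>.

mode=Survey action=motors_off

current mode = Approach; filter table to that mode:
  (Approach, arrived) → (Dock, motors_off)
  (Approach, bump) → (Dock, motors_off)
  (Approach, obstacle) → (Survey, motors_off)  ← event matches
  (Approach, grasp_ok) → (Manipulate, arm_retract)
event = obstacle selects (Survey, motors_off)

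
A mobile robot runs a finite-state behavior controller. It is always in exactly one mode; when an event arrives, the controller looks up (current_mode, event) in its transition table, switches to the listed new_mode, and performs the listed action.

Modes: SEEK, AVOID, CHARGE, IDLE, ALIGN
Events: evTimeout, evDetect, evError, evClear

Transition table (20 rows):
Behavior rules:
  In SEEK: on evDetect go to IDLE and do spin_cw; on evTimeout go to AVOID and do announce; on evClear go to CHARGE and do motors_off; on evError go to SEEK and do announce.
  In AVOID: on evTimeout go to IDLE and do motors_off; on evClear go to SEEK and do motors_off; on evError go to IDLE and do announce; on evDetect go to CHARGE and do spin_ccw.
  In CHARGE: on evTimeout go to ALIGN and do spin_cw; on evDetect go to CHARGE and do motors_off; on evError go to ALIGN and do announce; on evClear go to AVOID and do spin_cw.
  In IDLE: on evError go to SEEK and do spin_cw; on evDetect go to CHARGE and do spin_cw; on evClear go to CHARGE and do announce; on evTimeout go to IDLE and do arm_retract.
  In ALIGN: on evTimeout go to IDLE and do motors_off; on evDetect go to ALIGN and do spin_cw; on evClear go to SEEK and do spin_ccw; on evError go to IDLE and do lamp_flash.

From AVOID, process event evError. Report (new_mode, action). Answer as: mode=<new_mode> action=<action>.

mode=IDLE action=announce

current mode = AVOID; filter table to that mode:
  (AVOID, evTimeout) → (IDLE, motors_off)
  (AVOID, evClear) → (SEEK, motors_off)
  (AVOID, evError) → (IDLE, announce)  ← event matches
  (AVOID, evDetect) → (CHARGE, spin_ccw)
event = evError selects (IDLE, announce)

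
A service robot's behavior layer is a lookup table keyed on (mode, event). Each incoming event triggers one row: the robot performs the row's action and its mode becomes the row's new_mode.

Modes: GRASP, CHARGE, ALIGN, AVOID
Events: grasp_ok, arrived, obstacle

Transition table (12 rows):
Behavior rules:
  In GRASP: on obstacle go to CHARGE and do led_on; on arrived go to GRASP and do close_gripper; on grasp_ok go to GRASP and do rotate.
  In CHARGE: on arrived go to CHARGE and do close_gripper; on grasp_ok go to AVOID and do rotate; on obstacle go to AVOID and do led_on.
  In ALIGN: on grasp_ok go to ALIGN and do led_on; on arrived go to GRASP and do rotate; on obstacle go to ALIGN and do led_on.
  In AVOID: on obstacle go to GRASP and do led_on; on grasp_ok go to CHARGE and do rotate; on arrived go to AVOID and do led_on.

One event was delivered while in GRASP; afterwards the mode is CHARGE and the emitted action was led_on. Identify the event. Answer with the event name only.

try grasp_ok: (GRASP, grasp_ok) → (GRASP, rotate)
try arrived: (GRASP, arrived) → (GRASP, close_gripper)
try obstacle: (GRASP, obstacle) → (CHARGE, led_on)  ← matches

obstacle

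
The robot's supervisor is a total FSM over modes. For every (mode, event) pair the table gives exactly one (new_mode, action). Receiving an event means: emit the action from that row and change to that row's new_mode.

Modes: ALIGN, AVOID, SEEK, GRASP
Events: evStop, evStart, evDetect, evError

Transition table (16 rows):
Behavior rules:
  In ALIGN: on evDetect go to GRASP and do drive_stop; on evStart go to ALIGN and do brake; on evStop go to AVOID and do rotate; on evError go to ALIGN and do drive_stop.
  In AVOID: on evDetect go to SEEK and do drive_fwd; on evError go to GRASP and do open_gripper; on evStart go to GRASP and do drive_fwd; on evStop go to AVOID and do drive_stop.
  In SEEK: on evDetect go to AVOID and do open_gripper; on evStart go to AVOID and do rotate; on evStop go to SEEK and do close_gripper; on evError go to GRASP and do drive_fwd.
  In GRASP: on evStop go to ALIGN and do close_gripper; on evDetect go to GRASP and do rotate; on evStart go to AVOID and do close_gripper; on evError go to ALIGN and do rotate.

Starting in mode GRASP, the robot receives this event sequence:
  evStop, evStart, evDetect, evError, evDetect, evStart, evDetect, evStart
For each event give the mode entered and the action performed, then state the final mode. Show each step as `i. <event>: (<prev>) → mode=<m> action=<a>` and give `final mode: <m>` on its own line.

final mode: AVOID

1. evStop: (GRASP) → mode=ALIGN action=close_gripper
2. evStart: (ALIGN) → mode=ALIGN action=brake
3. evDetect: (ALIGN) → mode=GRASP action=drive_stop
4. evError: (GRASP) → mode=ALIGN action=rotate
5. evDetect: (ALIGN) → mode=GRASP action=drive_stop
6. evStart: (GRASP) → mode=AVOID action=close_gripper
7. evDetect: (AVOID) → mode=SEEK action=drive_fwd
8. evStart: (SEEK) → mode=AVOID action=rotate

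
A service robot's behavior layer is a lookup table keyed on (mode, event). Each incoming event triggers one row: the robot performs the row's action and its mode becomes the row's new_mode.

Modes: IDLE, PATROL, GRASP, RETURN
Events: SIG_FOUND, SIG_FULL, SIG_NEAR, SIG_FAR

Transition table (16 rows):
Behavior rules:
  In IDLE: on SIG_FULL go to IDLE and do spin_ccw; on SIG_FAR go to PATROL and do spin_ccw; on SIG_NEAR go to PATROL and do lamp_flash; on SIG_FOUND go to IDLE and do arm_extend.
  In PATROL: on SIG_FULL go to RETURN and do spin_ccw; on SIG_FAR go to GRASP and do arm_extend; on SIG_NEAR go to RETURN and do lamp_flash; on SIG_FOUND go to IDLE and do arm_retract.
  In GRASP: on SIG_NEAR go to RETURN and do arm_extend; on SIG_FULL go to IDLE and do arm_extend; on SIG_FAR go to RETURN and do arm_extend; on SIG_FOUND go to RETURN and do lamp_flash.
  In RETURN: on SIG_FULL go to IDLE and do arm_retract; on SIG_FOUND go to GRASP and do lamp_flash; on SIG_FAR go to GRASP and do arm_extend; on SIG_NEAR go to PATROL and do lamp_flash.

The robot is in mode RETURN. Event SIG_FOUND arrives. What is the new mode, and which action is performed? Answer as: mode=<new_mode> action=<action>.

current mode = RETURN; filter table to that mode:
  (RETURN, SIG_FULL) → (IDLE, arm_retract)
  (RETURN, SIG_FOUND) → (GRASP, lamp_flash)  ← event matches
  (RETURN, SIG_FAR) → (GRASP, arm_extend)
  (RETURN, SIG_NEAR) → (PATROL, lamp_flash)
event = SIG_FOUND selects (GRASP, lamp_flash)

mode=GRASP action=lamp_flash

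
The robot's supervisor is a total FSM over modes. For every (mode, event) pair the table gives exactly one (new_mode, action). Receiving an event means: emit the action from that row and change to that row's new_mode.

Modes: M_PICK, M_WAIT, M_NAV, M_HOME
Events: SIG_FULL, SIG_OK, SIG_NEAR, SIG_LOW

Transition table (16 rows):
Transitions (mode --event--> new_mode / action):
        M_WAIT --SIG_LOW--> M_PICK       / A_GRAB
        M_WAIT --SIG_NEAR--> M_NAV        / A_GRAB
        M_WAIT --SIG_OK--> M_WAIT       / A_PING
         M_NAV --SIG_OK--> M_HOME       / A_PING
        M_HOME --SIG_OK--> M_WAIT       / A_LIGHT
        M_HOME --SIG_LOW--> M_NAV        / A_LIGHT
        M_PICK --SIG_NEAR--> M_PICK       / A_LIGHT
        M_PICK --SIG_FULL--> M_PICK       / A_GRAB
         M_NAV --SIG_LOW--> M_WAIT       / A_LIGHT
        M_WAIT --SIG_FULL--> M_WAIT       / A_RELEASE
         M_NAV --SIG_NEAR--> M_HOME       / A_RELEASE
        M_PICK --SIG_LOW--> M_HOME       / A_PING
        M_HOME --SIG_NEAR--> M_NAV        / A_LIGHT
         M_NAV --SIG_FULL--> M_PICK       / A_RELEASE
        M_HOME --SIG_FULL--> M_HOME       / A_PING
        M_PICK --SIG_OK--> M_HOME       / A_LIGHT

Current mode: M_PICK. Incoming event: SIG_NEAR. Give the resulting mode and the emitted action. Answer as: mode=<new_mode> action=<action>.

current mode = M_PICK; filter table to that mode:
  (M_PICK, SIG_NEAR) → (M_PICK, A_LIGHT)  ← event matches
  (M_PICK, SIG_FULL) → (M_PICK, A_GRAB)
  (M_PICK, SIG_LOW) → (M_HOME, A_PING)
  (M_PICK, SIG_OK) → (M_HOME, A_LIGHT)
event = SIG_NEAR selects (M_PICK, A_LIGHT)

mode=M_PICK action=A_LIGHT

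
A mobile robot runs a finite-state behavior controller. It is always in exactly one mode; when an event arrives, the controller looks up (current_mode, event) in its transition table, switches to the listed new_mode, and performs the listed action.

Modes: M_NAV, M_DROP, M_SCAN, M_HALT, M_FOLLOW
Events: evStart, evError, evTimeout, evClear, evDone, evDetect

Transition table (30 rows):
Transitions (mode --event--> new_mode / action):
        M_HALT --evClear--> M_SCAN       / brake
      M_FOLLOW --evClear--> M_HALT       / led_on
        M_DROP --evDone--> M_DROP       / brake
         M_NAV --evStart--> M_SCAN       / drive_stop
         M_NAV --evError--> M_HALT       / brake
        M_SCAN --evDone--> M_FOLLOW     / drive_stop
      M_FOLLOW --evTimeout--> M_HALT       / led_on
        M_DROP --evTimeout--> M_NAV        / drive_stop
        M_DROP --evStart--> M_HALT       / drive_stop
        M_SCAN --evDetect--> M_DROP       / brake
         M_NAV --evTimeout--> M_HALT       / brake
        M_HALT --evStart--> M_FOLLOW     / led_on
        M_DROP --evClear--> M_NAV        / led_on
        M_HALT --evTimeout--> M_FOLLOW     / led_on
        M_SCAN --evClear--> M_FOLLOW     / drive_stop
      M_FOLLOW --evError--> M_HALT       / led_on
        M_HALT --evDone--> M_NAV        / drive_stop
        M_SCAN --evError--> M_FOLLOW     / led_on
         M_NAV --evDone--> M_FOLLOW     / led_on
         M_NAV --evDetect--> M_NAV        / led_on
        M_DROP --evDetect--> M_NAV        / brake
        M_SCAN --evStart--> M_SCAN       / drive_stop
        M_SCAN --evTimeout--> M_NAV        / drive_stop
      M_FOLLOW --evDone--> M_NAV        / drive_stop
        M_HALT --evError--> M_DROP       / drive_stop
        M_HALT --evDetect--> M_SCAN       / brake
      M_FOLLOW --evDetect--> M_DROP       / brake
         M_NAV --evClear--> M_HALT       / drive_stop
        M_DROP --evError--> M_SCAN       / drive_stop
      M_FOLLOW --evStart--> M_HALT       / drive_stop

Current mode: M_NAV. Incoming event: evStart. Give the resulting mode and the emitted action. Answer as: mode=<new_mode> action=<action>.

mode=M_SCAN action=drive_stop

current mode = M_NAV; filter table to that mode:
  (M_NAV, evStart) → (M_SCAN, drive_stop)  ← event matches
  (M_NAV, evError) → (M_HALT, brake)
  (M_NAV, evTimeout) → (M_HALT, brake)
  (M_NAV, evDone) → (M_FOLLOW, led_on)
  (M_NAV, evDetect) → (M_NAV, led_on)
  (M_NAV, evClear) → (M_HALT, drive_stop)
event = evStart selects (M_SCAN, drive_stop)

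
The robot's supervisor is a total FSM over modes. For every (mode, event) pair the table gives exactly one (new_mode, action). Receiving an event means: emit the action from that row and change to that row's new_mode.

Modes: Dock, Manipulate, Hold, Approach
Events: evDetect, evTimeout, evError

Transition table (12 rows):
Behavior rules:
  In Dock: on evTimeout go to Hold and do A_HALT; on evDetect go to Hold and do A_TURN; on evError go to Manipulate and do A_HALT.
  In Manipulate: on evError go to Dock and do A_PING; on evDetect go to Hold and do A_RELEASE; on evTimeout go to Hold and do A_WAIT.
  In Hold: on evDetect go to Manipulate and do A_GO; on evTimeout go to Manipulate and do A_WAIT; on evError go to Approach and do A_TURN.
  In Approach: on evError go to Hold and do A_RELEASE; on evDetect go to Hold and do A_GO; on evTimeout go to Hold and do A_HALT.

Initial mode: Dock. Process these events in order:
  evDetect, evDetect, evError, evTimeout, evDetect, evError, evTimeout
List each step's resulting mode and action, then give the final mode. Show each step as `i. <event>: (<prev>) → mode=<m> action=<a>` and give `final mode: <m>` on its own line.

final mode: Hold

1. evDetect: (Dock) → mode=Hold action=A_TURN
2. evDetect: (Hold) → mode=Manipulate action=A_GO
3. evError: (Manipulate) → mode=Dock action=A_PING
4. evTimeout: (Dock) → mode=Hold action=A_HALT
5. evDetect: (Hold) → mode=Manipulate action=A_GO
6. evError: (Manipulate) → mode=Dock action=A_PING
7. evTimeout: (Dock) → mode=Hold action=A_HALT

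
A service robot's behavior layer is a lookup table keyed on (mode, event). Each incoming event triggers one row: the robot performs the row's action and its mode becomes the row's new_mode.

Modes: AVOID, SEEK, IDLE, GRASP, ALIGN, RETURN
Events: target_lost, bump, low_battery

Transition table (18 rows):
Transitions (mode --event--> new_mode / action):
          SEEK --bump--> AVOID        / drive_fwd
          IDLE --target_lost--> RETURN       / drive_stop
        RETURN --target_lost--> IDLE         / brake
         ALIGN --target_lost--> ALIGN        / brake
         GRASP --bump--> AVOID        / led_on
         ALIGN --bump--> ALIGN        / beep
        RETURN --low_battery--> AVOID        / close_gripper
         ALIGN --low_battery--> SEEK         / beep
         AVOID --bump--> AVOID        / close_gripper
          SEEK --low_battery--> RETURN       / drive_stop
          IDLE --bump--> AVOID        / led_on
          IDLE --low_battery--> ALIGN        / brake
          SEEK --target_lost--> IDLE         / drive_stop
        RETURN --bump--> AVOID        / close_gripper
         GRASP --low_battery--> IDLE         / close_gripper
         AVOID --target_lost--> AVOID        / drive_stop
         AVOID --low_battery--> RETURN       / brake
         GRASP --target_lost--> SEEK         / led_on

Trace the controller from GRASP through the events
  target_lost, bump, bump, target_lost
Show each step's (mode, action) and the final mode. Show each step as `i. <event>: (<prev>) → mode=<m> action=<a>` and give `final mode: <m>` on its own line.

1. target_lost: (GRASP) → mode=SEEK action=led_on
2. bump: (SEEK) → mode=AVOID action=drive_fwd
3. bump: (AVOID) → mode=AVOID action=close_gripper
4. target_lost: (AVOID) → mode=AVOID action=drive_stop

final mode: AVOID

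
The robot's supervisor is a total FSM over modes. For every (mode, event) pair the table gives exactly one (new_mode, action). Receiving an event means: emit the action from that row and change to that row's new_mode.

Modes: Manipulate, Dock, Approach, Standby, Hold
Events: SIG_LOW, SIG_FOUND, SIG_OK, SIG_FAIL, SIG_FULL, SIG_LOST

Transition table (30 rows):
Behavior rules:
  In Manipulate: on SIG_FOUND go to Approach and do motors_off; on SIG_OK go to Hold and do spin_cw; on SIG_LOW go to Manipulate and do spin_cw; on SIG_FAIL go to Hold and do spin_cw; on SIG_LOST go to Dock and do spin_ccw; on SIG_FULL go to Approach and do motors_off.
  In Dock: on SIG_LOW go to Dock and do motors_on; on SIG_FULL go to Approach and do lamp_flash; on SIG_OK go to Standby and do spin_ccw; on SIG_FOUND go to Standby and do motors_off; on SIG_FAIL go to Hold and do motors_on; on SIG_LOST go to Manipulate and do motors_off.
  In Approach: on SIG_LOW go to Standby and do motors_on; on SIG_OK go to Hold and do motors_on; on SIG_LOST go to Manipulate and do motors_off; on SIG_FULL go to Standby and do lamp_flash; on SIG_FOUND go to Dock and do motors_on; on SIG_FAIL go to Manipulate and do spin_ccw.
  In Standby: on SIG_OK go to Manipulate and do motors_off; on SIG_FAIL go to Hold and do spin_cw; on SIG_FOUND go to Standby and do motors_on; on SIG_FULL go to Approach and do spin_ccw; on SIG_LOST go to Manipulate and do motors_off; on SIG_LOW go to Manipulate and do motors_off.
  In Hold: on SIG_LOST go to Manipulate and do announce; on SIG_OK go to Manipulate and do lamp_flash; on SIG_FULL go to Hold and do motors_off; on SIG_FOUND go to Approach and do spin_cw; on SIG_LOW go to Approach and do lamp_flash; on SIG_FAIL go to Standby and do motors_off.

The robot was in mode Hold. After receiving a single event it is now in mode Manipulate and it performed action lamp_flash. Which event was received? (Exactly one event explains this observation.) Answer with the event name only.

SIG_OK

try SIG_LOW: (Hold, SIG_LOW) → (Approach, lamp_flash)
try SIG_FOUND: (Hold, SIG_FOUND) → (Approach, spin_cw)
try SIG_OK: (Hold, SIG_OK) → (Manipulate, lamp_flash)  ← matches
try SIG_FAIL: (Hold, SIG_FAIL) → (Standby, motors_off)
try SIG_FULL: (Hold, SIG_FULL) → (Hold, motors_off)
try SIG_LOST: (Hold, SIG_LOST) → (Manipulate, announce)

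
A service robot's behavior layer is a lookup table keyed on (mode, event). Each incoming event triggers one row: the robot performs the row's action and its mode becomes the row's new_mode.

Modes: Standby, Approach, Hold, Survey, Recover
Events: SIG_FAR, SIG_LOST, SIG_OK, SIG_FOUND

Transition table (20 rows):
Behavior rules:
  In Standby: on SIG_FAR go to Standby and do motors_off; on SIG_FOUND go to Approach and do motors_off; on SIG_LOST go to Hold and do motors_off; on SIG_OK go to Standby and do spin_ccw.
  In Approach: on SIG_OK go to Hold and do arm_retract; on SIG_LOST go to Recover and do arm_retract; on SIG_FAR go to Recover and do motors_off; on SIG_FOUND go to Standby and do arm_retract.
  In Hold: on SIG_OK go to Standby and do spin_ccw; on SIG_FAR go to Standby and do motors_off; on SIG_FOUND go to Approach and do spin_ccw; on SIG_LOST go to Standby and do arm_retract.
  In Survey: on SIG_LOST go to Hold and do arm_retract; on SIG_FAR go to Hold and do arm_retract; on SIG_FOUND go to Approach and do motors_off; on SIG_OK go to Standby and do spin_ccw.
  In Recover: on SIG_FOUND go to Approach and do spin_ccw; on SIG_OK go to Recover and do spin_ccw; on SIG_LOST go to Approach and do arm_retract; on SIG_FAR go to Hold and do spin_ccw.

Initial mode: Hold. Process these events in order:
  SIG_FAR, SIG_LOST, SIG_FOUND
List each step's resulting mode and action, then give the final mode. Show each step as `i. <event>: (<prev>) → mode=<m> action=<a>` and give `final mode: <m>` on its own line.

final mode: Approach

1. SIG_FAR: (Hold) → mode=Standby action=motors_off
2. SIG_LOST: (Standby) → mode=Hold action=motors_off
3. SIG_FOUND: (Hold) → mode=Approach action=spin_ccw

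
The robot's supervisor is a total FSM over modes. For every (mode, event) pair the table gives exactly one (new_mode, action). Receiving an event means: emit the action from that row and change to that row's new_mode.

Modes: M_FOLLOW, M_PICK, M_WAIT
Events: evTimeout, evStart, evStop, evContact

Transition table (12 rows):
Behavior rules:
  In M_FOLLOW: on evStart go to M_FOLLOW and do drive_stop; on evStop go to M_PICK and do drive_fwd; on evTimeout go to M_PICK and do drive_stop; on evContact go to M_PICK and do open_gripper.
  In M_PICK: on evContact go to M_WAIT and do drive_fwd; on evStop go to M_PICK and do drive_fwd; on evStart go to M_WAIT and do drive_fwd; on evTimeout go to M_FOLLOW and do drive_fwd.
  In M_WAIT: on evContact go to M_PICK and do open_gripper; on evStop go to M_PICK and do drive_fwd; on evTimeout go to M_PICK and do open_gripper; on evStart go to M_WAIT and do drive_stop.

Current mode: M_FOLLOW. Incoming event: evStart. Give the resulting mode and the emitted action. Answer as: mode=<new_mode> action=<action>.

current mode = M_FOLLOW; filter table to that mode:
  (M_FOLLOW, evStart) → (M_FOLLOW, drive_stop)  ← event matches
  (M_FOLLOW, evStop) → (M_PICK, drive_fwd)
  (M_FOLLOW, evTimeout) → (M_PICK, drive_stop)
  (M_FOLLOW, evContact) → (M_PICK, open_gripper)
event = evStart selects (M_FOLLOW, drive_stop)

mode=M_FOLLOW action=drive_stop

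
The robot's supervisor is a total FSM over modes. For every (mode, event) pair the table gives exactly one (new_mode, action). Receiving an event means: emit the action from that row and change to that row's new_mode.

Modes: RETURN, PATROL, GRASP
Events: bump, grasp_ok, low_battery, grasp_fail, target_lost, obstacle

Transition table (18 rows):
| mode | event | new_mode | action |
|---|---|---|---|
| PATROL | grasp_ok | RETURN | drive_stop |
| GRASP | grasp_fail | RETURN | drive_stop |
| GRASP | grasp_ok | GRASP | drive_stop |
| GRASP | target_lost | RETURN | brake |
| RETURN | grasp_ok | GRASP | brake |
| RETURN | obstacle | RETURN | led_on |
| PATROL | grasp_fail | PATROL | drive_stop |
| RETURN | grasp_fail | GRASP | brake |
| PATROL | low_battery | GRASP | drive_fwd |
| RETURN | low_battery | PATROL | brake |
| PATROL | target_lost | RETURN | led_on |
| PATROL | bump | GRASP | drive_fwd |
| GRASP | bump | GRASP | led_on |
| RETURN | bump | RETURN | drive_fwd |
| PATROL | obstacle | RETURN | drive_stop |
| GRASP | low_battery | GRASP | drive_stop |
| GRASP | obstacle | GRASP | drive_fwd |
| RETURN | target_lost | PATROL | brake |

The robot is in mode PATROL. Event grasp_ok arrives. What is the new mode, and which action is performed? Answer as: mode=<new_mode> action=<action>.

current mode = PATROL; filter table to that mode:
  (PATROL, grasp_ok) → (RETURN, drive_stop)  ← event matches
  (PATROL, grasp_fail) → (PATROL, drive_stop)
  (PATROL, low_battery) → (GRASP, drive_fwd)
  (PATROL, target_lost) → (RETURN, led_on)
  (PATROL, bump) → (GRASP, drive_fwd)
  (PATROL, obstacle) → (RETURN, drive_stop)
event = grasp_ok selects (RETURN, drive_stop)

mode=RETURN action=drive_stop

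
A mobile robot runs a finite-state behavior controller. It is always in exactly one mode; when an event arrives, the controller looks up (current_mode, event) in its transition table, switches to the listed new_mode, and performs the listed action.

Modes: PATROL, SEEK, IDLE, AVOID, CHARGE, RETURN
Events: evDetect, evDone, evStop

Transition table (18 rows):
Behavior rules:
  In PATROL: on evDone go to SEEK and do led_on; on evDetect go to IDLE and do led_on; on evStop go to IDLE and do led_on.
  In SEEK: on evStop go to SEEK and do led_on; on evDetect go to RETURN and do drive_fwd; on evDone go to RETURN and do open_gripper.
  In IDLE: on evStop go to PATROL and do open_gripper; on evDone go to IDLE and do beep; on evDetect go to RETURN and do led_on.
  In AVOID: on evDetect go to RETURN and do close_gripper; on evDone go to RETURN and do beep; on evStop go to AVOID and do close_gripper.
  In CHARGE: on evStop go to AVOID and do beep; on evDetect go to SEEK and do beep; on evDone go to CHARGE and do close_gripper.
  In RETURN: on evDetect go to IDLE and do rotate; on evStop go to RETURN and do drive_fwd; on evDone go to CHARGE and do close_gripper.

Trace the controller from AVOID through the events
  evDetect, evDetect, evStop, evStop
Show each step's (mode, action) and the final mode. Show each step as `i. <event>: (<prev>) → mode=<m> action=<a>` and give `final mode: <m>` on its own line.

1. evDetect: (AVOID) → mode=RETURN action=close_gripper
2. evDetect: (RETURN) → mode=IDLE action=rotate
3. evStop: (IDLE) → mode=PATROL action=open_gripper
4. evStop: (PATROL) → mode=IDLE action=led_on

final mode: IDLE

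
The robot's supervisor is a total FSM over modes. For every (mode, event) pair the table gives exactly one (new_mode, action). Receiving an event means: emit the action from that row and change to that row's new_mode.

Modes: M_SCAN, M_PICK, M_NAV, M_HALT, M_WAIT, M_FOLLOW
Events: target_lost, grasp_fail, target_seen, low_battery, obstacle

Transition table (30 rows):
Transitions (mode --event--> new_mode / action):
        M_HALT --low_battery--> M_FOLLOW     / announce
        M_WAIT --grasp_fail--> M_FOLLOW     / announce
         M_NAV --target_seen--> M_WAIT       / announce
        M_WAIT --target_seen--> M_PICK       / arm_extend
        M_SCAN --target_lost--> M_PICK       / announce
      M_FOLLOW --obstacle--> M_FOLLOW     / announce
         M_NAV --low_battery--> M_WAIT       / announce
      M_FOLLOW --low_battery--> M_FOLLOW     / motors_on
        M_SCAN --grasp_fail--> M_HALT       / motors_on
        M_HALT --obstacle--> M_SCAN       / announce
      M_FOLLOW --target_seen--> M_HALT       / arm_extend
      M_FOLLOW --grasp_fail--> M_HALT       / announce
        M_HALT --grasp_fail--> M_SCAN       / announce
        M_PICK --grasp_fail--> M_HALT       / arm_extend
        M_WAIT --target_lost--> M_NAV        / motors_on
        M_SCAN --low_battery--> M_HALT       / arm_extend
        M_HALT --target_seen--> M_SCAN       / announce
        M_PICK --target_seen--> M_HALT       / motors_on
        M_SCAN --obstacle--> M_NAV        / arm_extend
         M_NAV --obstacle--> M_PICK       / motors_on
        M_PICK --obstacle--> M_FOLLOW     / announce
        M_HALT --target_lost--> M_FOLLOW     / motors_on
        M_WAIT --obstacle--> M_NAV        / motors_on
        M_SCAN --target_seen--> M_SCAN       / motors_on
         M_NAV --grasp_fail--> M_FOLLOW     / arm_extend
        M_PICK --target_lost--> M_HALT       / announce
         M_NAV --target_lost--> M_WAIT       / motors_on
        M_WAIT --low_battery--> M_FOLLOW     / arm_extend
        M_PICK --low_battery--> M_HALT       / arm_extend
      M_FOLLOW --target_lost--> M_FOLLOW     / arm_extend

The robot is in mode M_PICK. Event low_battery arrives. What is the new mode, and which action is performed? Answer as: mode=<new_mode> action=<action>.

mode=M_HALT action=arm_extend

current mode = M_PICK; filter table to that mode:
  (M_PICK, grasp_fail) → (M_HALT, arm_extend)
  (M_PICK, target_seen) → (M_HALT, motors_on)
  (M_PICK, obstacle) → (M_FOLLOW, announce)
  (M_PICK, target_lost) → (M_HALT, announce)
  (M_PICK, low_battery) → (M_HALT, arm_extend)  ← event matches
event = low_battery selects (M_HALT, arm_extend)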